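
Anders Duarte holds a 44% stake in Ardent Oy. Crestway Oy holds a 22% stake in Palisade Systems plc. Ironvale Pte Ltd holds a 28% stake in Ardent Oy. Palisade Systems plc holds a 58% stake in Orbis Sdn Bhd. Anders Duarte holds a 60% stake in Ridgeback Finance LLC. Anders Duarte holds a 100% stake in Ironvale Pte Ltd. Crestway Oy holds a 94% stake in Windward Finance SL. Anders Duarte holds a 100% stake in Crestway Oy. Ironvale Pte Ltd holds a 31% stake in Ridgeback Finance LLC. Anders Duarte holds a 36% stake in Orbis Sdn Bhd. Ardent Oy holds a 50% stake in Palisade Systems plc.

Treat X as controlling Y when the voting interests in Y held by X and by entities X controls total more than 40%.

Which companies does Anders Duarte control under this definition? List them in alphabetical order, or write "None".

Ardent Oy, Crestway Oy, Ironvale Pte Ltd, Orbis Sdn Bhd, Palisade Systems plc, Ridgeback Finance LLC, Windward Finance SL

Anders holds 100% of Ironvale, so Anders controls Ironvale.
Anders holds 100% of Crestway, so Anders controls Crestway.
Anders and Ironvale together hold 44% + 28% = 72% of Ardent, so Anders controls Ardent.
Crestway and Ardent together hold 22% + 50% = 72% of Palisade, so Anders controls Palisade.
Anders and Ironvale together hold 60% + 31% = 91% of Ridgeback, so Anders controls Ridgeback.
Palisade and Anders together hold 58% + 36% = 94% of Orbis, so Anders controls Orbis.
Crestway holds 94% of Windward, so Anders controls Windward.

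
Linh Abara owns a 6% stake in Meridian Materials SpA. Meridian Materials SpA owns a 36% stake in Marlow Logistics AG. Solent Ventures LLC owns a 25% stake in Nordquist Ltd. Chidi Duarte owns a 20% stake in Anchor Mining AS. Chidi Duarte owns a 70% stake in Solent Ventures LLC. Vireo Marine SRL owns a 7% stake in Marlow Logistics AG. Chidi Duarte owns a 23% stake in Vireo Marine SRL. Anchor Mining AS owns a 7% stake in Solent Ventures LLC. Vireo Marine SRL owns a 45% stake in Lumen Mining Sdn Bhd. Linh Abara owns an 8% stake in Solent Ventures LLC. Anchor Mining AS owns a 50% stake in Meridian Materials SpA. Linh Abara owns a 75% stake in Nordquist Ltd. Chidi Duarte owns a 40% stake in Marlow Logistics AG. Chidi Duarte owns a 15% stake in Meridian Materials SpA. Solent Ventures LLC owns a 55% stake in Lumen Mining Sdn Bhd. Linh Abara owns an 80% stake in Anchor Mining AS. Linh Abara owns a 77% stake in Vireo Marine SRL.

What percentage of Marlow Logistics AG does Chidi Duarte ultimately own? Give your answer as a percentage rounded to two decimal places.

Chidi reaches Marlow along 4 paths.
Direct stake: 40% = 40%.
Via Meridian: 15% × 36% = 5.4%.
Via Anchor → Meridian: 20% × 50% × 36% = 3.6%.
Via Vireo: 23% × 7% = 1.61%.
Total: 40% + 5.4% + 3.6% + 1.61% = 50.61%.

50.61%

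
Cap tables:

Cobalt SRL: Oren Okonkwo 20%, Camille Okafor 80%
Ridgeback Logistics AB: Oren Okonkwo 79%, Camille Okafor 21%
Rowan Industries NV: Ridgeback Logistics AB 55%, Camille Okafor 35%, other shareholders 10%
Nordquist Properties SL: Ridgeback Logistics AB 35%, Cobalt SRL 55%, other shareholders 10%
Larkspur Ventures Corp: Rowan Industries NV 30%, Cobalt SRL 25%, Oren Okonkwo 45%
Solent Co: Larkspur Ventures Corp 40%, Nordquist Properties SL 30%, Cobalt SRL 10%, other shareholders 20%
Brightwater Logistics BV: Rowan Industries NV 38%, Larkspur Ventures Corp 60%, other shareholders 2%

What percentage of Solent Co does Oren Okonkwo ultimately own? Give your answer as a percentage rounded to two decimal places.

38.81%

Oren reaches Solent along 6 paths.
Via Ridgeback → Rowan → Larkspur: 79% × 55% × 30% × 40% = 5.214%.
Via Cobalt → Larkspur: 20% × 25% × 40% = 2%.
Via Larkspur: 45% × 40% = 18%.
Via Ridgeback → Nordquist: 79% × 35% × 30% = 8.295%.
Via Cobalt → Nordquist: 20% × 55% × 30% = 3.3%.
Via Cobalt: 20% × 10% = 2%.
Total: 5.214% + 2% + 18% + 8.295% + 3.3% + 2% = 38.809%.
Rounded: 38.81%.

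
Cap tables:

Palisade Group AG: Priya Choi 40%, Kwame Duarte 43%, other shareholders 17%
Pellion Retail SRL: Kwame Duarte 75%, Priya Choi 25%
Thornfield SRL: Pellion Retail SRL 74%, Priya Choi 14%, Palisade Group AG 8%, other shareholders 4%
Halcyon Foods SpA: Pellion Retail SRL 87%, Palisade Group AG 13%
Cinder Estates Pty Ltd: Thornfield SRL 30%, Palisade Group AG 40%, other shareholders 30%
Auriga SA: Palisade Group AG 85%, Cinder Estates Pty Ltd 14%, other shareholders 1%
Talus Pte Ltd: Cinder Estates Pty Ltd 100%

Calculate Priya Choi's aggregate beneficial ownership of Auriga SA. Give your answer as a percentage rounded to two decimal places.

Priya reaches Auriga along 5 paths.
Via Palisade: 40% × 85% = 34%.
Via Pellion → Thornfield → Cinder: 25% × 74% × 30% × 14% = 0.777%.
Via Thornfield → Cinder: 14% × 30% × 14% = 0.588%.
Via Palisade → Thornfield → Cinder: 40% × 8% × 30% × 14% = 0.1344%.
Via Palisade → Cinder: 40% × 40% × 14% = 2.24%.
Total: 34% + 0.777% + 0.588% + 0.1344% + 2.24% = 37.7394%.
Rounded: 37.74%.

37.74%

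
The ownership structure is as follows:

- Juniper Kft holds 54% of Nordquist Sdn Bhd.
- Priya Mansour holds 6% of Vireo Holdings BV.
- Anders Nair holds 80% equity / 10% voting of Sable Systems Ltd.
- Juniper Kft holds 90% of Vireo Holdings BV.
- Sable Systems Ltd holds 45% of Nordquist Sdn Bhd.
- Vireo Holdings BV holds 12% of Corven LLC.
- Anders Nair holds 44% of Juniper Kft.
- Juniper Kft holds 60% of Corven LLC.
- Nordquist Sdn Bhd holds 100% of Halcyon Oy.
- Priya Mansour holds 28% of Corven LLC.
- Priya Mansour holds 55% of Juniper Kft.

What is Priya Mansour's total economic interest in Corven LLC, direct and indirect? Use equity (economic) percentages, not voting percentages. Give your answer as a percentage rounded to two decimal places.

67.66%

Priya reaches Corven along 4 paths.
Via Juniper: 55% × 60% = 33%.
Via Juniper → Vireo: 55% × 90% × 12% = 5.94%.
Via Vireo: 6% × 12% = 0.72%.
Direct stake: 28% = 28%.
Total: 33% + 5.94% + 0.72% + 28% = 67.66%.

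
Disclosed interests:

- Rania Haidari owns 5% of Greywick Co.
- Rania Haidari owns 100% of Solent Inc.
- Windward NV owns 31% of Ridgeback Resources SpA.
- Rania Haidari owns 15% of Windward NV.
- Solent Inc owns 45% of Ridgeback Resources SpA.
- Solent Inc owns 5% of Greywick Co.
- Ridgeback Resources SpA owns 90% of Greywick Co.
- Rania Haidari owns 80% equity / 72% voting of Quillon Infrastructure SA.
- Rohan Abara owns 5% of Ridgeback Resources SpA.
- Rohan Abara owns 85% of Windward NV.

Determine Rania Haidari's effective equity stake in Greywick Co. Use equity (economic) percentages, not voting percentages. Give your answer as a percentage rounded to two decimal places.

Rania reaches Greywick along 4 paths.
Via Solent → Ridgeback: 100% × 45% × 90% = 40.5%.
Via Windward → Ridgeback: 15% × 31% × 90% = 4.185%.
Via Solent: 100% × 5% = 5%.
Direct stake: 5% = 5%.
Total: 40.5% + 4.185% + 5% + 5% = 54.685%.
Rounded: 54.69%.

54.69%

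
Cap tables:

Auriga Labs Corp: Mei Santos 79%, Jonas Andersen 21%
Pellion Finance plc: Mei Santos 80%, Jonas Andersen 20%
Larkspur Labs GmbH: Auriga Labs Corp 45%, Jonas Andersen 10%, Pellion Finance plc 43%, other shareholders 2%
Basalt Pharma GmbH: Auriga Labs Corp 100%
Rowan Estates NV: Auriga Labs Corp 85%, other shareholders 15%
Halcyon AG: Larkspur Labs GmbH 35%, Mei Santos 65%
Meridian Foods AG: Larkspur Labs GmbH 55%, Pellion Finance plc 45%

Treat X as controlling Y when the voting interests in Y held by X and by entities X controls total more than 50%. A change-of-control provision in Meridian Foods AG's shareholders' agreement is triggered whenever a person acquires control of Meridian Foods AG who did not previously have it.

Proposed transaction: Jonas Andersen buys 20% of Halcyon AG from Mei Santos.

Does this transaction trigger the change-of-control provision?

No

The purchase adds only to Jonas's holdings (Mei's stake shrinks), so Jonas is the only person who could newly come to control Meridian.
Jonas's largest direct stake is 21% in Auriga, which does not meet the threshold, so Jonas controls no company.
Neither Jonas nor any entity Jonas controls holds any voting interest in Meridian.
So before the transaction, Jonas does not control Meridian.
After the purchase, Jonas holds 20% of Halcyon directly, and Mei's stake falls to 45%.
Jonas's side now holds 20% of Halcyon, not > 50%, so Jonas still does not control Halcyon.
After the transaction, neither Jonas nor any entity Jonas controls holds a voting interest in Meridian, so Jonas still does not control it.
No new person acquires control, so the clause is not triggered.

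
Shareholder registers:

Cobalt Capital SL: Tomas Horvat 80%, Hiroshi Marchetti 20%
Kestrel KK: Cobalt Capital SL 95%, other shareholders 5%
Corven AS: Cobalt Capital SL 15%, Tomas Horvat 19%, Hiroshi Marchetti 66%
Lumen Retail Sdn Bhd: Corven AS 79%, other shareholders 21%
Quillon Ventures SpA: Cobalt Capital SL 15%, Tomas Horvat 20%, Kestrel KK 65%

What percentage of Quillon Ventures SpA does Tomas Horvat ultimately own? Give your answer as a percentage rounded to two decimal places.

Tomas reaches Quillon along 3 paths.
Via Cobalt: 80% × 15% = 12%.
Direct stake: 20% = 20%.
Via Cobalt → Kestrel: 80% × 95% × 65% = 49.4%.
Total: 12% + 20% + 49.4% = 81.4%.
Rounded: 81.40%.

81.40%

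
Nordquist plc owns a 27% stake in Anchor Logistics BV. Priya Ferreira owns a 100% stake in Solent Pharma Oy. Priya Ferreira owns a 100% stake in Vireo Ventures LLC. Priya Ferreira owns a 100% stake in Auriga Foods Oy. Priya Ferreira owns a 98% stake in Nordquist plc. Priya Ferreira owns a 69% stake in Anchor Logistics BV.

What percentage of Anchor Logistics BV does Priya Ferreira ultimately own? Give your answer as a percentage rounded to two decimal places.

Priya reaches Anchor along 2 paths.
Direct stake: 69% = 69%.
Via Nordquist: 98% × 27% = 26.46%.
Total: 69% + 26.46% = 95.46%.

95.46%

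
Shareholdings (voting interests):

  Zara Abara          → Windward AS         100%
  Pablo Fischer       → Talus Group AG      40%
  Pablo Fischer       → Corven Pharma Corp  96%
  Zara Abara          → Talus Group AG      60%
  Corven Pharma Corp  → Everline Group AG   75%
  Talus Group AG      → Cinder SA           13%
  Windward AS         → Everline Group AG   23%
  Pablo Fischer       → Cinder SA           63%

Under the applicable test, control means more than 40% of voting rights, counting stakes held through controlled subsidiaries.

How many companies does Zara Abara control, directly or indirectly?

2

Zara holds 100% of Windward, so Zara controls Windward.
Zara holds 60% of Talus, so Zara controls Talus.
No other company's threshold is met.
Zara controls 2 companies.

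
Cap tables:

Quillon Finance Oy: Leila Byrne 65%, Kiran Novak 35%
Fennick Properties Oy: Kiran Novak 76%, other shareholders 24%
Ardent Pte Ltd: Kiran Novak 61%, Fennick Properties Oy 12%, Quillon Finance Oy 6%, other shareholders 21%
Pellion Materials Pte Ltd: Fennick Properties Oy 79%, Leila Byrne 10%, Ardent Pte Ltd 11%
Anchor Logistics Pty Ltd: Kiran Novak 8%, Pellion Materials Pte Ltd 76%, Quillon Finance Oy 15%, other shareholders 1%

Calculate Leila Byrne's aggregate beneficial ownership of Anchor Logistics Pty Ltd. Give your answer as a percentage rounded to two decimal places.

17.68%

Leila reaches Anchor along 3 paths.
Via Pellion: 10% × 76% = 7.6%.
Via Quillon → Ardent → Pellion: 65% × 6% × 11% × 76% = 0.32604%.
Via Quillon: 65% × 15% = 9.75%.
Total: 7.6% + 0.32604% + 9.75% = 17.67604%.
Rounded: 17.68%.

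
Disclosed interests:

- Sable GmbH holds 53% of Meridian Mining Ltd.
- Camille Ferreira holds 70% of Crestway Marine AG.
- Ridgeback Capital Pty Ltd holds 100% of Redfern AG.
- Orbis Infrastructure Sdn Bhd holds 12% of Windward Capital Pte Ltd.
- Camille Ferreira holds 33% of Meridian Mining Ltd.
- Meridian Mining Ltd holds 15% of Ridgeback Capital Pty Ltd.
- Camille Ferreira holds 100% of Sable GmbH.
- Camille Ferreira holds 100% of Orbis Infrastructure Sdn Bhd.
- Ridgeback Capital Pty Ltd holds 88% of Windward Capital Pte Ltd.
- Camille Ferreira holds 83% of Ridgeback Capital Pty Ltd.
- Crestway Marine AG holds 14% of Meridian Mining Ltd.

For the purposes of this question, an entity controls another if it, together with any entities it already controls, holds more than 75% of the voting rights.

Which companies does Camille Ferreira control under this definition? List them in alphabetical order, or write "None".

Meridian Mining Ltd, Orbis Infrastructure Sdn Bhd, Redfern AG, Ridgeback Capital Pty Ltd, Sable GmbH, Windward Capital Pte Ltd

Camille holds 100% of Sable, so Camille controls Sable.
Sable and Camille together hold 53% + 33% = 86% of Meridian, so Camille controls Meridian.
Camille holds 100% of Orbis, so Camille controls Orbis.
Camille and Meridian together hold 83% + 15% = 98% of Ridgeback, so Camille controls Ridgeback.
Ridgeback and Orbis together hold 88% + 12% = 100% of Windward, so Camille controls Windward.
Ridgeback holds 100% of Redfern, so Camille controls Redfern.
No other company's threshold is met.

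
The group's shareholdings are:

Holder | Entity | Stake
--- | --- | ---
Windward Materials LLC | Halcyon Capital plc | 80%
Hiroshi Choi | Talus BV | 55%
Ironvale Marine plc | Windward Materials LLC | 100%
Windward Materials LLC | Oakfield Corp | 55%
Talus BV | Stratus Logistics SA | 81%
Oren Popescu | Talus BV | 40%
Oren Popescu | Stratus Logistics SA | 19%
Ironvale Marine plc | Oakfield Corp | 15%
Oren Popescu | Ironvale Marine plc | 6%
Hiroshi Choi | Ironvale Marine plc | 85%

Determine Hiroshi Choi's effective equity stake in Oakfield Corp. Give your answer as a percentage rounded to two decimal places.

Hiroshi reaches Oakfield along 2 paths.
Via Ironvale → Windward: 85% × 100% × 55% = 46.75%.
Via Ironvale: 85% × 15% = 12.75%.
Total: 46.75% + 12.75% = 59.5%.
Rounded: 59.50%.

59.50%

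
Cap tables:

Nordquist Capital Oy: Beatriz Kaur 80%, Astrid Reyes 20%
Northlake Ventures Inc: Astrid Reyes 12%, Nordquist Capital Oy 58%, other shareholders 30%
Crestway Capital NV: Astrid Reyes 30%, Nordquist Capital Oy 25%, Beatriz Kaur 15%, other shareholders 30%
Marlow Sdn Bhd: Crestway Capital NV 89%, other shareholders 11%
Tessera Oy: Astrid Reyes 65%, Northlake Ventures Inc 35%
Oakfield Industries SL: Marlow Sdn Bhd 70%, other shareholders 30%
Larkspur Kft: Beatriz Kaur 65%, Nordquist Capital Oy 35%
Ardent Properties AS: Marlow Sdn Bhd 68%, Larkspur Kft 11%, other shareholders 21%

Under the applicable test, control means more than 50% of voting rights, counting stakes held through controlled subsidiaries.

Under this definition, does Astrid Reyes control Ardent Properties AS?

Astrid holds 65% of Tessera, so Astrid controls Tessera.
Neither Astrid nor any entity Astrid controls holds any voting interest in Ardent.
So Astrid does not control Ardent.

No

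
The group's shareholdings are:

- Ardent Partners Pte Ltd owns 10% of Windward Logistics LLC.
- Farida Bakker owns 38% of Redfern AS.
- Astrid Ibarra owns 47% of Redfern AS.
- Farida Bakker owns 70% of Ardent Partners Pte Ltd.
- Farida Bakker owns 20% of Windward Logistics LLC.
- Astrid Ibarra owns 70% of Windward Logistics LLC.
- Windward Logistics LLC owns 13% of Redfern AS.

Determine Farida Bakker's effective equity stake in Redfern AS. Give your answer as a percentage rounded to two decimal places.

Farida reaches Redfern along 3 paths.
Direct stake: 38% = 38%.
Via Windward: 20% × 13% = 2.6%.
Via Ardent → Windward: 70% × 10% × 13% = 0.91%.
Total: 38% + 2.6% + 0.91% = 41.51%.

41.51%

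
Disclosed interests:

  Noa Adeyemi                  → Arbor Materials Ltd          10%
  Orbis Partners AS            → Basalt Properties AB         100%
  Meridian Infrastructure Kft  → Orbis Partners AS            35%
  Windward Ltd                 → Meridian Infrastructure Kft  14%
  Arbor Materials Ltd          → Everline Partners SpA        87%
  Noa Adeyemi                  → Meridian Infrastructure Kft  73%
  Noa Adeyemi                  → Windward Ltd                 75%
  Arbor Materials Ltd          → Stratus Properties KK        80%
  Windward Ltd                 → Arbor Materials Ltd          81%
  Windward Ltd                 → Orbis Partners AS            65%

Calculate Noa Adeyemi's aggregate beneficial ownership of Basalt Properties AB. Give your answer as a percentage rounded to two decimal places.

Noa reaches Basalt along 3 paths.
Via Meridian → Orbis: 73% × 35% × 100% = 25.55%.
Via Windward → Meridian → Orbis: 75% × 14% × 35% × 100% = 3.675%.
Via Windward → Orbis: 75% × 65% × 100% = 48.75%.
Total: 25.55% + 3.675% + 48.75% = 77.975%.
Rounded: 77.98%.

77.98%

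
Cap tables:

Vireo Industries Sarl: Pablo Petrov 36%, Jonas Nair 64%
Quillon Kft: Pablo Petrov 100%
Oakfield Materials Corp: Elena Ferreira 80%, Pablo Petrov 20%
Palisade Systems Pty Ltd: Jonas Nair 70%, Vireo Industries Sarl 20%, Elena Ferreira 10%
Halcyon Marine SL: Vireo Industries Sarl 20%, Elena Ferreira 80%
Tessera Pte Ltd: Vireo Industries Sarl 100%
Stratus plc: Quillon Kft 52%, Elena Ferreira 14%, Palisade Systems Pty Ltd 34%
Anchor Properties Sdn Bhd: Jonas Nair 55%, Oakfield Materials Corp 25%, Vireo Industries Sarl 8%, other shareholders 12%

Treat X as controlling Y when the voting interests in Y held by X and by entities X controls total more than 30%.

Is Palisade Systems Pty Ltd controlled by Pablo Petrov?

No

Pablo holds 36% of Vireo, so Pablo controls Vireo.
Pablo holds 100% of Quillon, so Pablo controls Quillon.
Vireo holds 100% of Tessera, so Pablo controls Tessera.
Quillon holds 52% of Stratus, so Pablo controls Stratus.
In Palisade, Pablo's side holds only 20%, not > 30%.
So Pablo does not control Palisade.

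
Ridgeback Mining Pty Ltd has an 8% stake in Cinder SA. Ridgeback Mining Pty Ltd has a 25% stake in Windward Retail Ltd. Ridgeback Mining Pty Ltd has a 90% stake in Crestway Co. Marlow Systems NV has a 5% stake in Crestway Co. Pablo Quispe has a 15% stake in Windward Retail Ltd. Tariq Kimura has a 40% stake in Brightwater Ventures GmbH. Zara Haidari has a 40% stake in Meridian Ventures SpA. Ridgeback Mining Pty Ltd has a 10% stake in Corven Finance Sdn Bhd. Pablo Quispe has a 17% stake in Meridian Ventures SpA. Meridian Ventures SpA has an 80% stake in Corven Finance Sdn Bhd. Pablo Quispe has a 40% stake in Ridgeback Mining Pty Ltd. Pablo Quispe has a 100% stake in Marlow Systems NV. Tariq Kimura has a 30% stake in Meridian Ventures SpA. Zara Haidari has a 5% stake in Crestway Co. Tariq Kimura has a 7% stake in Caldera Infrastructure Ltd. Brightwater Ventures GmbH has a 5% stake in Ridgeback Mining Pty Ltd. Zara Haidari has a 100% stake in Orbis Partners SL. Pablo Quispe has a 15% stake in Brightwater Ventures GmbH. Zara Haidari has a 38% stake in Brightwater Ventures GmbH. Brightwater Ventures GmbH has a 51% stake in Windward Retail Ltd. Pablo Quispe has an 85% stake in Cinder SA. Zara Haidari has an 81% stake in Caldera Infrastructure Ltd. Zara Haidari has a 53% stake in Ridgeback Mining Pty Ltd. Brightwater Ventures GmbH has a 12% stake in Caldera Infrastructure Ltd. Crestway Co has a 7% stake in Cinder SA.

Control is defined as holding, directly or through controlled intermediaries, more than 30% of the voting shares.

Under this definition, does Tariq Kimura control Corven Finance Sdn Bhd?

Tariq holds 40% of Brightwater, so Tariq controls Brightwater.
Brightwater holds 51% of Windward, so Tariq controls Windward.
Neither Tariq nor any entity Tariq controls holds any voting interest in Corven.
So Tariq does not control Corven.

No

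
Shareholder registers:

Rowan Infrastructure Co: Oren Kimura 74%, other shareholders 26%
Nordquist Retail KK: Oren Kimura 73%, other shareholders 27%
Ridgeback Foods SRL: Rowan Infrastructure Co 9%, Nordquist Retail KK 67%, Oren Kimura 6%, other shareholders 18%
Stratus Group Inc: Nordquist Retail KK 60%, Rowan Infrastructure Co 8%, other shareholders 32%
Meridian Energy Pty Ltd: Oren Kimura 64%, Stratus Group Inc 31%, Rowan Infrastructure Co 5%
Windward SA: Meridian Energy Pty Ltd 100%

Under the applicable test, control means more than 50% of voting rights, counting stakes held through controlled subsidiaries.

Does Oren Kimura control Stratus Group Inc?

Yes

Oren holds 74% of Rowan, so Oren controls Rowan.
Oren holds 73% of Nordquist, so Oren controls Nordquist.
Nordquist and Rowan together hold 60% + 8% = 68% of Stratus, so Oren controls Stratus.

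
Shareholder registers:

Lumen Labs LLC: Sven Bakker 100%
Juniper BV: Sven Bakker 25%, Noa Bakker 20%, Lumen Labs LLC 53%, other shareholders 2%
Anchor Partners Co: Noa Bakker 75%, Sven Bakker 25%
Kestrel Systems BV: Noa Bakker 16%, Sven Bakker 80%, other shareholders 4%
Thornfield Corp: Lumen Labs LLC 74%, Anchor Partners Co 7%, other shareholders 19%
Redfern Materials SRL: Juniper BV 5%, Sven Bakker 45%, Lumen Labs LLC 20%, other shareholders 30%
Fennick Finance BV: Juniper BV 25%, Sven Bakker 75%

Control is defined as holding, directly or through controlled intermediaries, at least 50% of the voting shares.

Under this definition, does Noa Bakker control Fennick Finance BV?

No

Noa holds 75% of Anchor, so Noa controls Anchor.
Neither Noa nor any entity Noa controls holds any voting interest in Fennick.
So Noa does not control Fennick.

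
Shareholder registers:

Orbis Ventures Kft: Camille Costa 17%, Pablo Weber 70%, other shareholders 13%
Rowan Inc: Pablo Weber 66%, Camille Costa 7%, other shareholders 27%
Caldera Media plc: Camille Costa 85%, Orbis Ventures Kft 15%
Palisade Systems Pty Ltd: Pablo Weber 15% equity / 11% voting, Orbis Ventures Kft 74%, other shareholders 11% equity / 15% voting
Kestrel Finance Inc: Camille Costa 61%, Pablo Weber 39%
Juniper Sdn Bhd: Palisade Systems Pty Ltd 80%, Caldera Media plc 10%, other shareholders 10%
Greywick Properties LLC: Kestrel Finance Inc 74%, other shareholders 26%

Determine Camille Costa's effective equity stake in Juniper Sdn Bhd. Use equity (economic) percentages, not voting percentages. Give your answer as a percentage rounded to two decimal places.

18.82%

Camille reaches Juniper along 3 paths.
Via Orbis → Palisade: 17% × 74% × 80% = 10.064%.
Via Caldera: 85% × 10% = 8.5%.
Via Orbis → Caldera: 17% × 15% × 10% = 0.255%.
Total: 10.064% + 8.5% + 0.255% = 18.819%.
Rounded: 18.82%.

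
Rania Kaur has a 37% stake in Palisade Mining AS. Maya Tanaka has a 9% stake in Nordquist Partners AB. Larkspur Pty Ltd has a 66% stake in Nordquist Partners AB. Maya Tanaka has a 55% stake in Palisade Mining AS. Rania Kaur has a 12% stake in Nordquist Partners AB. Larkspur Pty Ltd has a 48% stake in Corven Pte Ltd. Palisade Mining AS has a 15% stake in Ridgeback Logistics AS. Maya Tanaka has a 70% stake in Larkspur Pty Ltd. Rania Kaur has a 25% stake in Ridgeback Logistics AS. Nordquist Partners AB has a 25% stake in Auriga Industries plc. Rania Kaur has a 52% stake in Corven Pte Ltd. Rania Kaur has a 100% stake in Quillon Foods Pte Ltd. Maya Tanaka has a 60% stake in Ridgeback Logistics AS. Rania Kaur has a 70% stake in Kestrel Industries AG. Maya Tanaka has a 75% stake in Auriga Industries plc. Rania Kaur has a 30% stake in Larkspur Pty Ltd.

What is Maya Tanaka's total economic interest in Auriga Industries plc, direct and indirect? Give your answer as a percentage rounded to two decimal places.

88.80%

Maya reaches Auriga along 3 paths.
Direct stake: 75% = 75%.
Via Larkspur → Nordquist: 70% × 66% × 25% = 11.55%.
Via Nordquist: 9% × 25% = 2.25%.
Total: 75% + 11.55% + 2.25% = 88.8%.
Rounded: 88.80%.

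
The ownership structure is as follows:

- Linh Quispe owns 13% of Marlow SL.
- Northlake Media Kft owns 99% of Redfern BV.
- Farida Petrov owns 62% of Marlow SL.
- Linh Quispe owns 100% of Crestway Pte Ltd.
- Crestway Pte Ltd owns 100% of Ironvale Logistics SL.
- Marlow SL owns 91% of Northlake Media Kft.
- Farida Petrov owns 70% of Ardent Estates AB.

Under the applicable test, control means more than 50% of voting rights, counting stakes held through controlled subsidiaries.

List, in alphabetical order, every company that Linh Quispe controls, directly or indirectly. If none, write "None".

Crestway Pte Ltd, Ironvale Logistics SL

Linh holds 100% of Crestway, so Linh controls Crestway.
Crestway holds 100% of Ironvale, so Linh controls Ironvale.
No other company's threshold is met.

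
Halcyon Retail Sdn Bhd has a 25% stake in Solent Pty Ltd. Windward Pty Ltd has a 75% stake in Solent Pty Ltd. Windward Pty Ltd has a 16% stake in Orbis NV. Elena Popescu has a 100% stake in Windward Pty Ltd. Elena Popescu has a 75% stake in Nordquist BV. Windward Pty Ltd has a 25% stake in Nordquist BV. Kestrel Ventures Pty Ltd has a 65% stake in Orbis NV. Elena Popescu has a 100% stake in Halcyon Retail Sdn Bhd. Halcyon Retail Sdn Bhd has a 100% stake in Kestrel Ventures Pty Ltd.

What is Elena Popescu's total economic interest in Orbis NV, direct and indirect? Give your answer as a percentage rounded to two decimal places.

81.00%

Elena reaches Orbis along 2 paths.
Via Halcyon → Kestrel: 100% × 100% × 65% = 65%.
Via Windward: 100% × 16% = 16%.
Total: 65% + 16% = 81%.
Rounded: 81.00%.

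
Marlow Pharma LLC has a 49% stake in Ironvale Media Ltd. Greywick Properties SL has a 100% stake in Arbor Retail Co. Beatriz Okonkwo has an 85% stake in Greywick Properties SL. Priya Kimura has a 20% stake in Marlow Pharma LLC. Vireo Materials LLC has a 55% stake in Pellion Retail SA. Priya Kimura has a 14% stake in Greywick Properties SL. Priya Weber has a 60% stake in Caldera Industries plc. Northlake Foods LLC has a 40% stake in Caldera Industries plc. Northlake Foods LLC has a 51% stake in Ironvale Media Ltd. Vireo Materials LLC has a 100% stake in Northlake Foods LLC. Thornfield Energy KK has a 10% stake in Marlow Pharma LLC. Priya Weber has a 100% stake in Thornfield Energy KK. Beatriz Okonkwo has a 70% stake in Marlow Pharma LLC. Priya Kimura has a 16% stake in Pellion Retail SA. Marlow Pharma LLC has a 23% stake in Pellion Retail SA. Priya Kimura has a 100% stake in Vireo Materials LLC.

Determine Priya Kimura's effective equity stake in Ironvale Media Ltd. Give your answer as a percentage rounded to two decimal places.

60.80%

Priya Kimura reaches Ironvale along 2 paths.
Via Vireo → Northlake: 100% × 100% × 51% = 51%.
Via Marlow: 20% × 49% = 9.8%.
Total: 51% + 9.8% = 60.8%.
Rounded: 60.80%.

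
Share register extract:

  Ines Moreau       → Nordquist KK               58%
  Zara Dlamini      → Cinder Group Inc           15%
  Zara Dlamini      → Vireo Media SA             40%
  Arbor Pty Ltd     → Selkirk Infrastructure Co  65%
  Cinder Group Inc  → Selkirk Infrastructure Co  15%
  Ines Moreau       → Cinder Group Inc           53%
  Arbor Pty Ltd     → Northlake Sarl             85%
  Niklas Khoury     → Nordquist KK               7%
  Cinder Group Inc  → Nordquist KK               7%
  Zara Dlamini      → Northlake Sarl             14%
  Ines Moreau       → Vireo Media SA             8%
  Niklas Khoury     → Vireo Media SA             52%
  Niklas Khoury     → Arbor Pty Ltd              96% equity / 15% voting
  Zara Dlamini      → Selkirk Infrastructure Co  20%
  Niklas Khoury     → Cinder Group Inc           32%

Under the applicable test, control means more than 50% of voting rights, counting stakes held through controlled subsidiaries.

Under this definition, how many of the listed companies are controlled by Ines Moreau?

Ines holds 53% of Cinder, so Ines controls Cinder.
Ines and Cinder together hold 58% + 7% = 65% of Nordquist, so Ines controls Nordquist.
No other company's threshold is met.
Ines controls 2 companies.

2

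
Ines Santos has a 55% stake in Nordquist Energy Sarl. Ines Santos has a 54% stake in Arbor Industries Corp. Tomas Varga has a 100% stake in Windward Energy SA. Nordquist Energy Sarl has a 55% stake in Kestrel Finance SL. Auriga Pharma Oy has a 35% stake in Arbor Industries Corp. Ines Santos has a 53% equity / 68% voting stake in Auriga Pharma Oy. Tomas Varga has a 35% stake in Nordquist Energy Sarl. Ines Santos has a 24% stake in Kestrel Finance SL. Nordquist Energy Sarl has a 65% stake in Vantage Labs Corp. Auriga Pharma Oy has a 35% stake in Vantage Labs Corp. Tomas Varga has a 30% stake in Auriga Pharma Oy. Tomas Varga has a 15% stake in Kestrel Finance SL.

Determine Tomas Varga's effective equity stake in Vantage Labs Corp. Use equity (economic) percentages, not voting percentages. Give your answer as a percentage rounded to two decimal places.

Tomas reaches Vantage along 2 paths.
Via Auriga: 30% × 35% = 10.5%.
Via Nordquist: 35% × 65% = 22.75%.
Total: 10.5% + 22.75% = 33.25%.

33.25%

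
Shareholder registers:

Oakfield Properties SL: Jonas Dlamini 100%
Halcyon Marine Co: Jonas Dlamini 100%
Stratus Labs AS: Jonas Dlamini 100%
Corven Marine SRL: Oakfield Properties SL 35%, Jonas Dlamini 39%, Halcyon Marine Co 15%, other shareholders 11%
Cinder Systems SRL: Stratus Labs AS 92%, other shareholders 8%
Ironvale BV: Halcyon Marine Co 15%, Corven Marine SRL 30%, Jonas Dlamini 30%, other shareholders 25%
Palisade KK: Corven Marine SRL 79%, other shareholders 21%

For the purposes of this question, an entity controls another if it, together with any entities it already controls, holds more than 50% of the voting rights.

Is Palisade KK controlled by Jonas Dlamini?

Jonas holds 100% of Oakfield, so Jonas controls Oakfield.
Jonas holds 100% of Halcyon, so Jonas controls Halcyon.
Oakfield and Jonas and Halcyon together hold 35% + 39% + 15% = 89% of Corven, so Jonas controls Corven.
Corven holds 79% of Palisade, so Jonas controls Palisade.

Yes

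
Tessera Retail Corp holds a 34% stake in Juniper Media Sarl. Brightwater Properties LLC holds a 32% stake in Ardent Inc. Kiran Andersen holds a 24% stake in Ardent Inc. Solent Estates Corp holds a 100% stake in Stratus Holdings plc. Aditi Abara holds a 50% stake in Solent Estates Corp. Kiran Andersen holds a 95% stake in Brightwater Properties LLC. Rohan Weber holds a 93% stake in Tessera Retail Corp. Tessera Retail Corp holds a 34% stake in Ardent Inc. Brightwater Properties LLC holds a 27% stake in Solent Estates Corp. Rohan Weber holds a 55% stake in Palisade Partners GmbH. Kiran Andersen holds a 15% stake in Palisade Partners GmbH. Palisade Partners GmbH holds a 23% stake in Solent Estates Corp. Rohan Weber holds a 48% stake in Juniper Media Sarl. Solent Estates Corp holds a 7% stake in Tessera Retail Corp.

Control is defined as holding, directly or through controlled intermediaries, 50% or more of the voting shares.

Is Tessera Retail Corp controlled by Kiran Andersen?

No

Kiran holds 95% of Brightwater, so Kiran controls Brightwater.
Kiran and Brightwater together hold 24% + 32% = 56% of Ardent, so Kiran controls Ardent.
Neither Kiran nor any entity Kiran controls holds any voting interest in Tessera.
So Kiran does not control Tessera.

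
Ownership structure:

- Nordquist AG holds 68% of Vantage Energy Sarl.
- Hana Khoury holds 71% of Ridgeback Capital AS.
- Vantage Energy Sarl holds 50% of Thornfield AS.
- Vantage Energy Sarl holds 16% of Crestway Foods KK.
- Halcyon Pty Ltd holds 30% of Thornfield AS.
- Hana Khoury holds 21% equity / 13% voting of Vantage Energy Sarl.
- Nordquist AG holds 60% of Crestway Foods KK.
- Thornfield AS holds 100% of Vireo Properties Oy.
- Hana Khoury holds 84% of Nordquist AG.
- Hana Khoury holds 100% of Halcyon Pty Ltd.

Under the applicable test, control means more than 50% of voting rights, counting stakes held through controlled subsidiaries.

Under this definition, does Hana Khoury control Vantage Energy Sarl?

Hana holds 84% of Nordquist, so Hana controls Nordquist.
Nordquist and Hana together hold 68% + 13% = 81% of Vantage, so Hana controls Vantage.

Yes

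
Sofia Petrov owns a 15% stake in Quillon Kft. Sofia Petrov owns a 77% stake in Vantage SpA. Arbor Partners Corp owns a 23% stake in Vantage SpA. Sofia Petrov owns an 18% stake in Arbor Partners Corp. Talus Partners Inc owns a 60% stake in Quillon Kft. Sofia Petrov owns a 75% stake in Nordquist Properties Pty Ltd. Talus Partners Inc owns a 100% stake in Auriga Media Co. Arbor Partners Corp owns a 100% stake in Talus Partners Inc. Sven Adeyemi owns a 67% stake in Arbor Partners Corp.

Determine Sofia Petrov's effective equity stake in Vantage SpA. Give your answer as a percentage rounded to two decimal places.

Sofia reaches Vantage along 2 paths.
Direct stake: 77% = 77%.
Via Arbor: 18% × 23% = 4.14%.
Total: 77% + 4.14% = 81.14%.

81.14%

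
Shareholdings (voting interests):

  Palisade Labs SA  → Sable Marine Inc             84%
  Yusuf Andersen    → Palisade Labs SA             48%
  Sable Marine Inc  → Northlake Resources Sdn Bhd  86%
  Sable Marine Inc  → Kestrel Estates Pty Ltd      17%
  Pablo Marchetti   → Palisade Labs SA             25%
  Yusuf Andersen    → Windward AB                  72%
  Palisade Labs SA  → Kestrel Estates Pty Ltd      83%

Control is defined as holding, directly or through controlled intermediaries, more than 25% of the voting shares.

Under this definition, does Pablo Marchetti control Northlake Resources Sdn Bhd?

No

Pablo's largest direct stake is 25% in Palisade, which does not meet the threshold, so Pablo controls no company.
Neither Pablo nor any entity Pablo controls holds any voting interest in Northlake.
So Pablo does not control Northlake.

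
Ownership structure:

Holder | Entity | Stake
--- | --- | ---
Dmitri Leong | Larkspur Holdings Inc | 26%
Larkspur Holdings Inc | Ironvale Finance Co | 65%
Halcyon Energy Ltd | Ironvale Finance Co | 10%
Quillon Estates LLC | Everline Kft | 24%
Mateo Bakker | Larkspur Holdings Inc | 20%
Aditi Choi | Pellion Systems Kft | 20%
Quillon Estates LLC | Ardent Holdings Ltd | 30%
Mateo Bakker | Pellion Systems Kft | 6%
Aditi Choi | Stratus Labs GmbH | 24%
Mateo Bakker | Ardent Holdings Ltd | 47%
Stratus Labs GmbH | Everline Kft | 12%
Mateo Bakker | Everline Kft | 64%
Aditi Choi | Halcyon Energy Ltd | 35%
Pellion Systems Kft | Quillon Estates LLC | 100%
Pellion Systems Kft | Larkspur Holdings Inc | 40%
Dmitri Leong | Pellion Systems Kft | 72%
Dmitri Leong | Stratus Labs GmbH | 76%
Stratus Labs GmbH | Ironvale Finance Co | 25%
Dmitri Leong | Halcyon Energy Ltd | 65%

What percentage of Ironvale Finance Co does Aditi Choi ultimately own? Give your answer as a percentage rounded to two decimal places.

14.70%

Aditi reaches Ironvale along 3 paths.
Via Halcyon: 35% × 10% = 3.5%.
Via Stratus: 24% × 25% = 6%.
Via Pellion → Larkspur: 20% × 40% × 65% = 5.2%.
Total: 3.5% + 6% + 5.2% = 14.7%.
Rounded: 14.70%.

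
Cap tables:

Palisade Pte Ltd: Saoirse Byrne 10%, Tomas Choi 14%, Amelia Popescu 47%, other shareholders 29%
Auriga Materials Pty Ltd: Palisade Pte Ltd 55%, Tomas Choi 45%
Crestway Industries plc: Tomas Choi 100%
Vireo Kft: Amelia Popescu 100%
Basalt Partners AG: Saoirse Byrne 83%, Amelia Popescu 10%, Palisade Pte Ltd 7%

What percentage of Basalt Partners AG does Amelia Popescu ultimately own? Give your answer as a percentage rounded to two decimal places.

Amelia reaches Basalt along 2 paths.
Direct stake: 10% = 10%.
Via Palisade: 47% × 7% = 3.29%.
Total: 10% + 3.29% = 13.29%.

13.29%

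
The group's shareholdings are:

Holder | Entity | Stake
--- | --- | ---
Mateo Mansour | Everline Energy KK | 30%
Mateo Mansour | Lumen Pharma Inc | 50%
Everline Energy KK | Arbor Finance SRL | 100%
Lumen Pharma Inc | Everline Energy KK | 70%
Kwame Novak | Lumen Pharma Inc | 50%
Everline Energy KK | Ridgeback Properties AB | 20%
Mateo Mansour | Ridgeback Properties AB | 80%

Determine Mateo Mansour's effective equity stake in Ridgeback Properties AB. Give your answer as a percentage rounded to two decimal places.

93.00%

Mateo reaches Ridgeback along 3 paths.
Direct stake: 80% = 80%.
Via Everline: 30% × 20% = 6%.
Via Lumen → Everline: 50% × 70% × 20% = 7%.
Total: 80% + 6% + 7% = 93%.
Rounded: 93.00%.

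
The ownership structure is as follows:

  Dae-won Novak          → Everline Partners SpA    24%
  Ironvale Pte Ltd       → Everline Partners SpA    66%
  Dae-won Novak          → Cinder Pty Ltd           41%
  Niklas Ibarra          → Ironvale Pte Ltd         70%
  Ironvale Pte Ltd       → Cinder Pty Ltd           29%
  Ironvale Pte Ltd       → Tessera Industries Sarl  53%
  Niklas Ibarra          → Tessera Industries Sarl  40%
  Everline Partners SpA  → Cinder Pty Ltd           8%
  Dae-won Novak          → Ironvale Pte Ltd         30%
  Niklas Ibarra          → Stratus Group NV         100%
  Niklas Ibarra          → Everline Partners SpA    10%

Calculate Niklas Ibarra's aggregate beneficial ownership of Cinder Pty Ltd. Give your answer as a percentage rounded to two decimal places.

Niklas reaches Cinder along 3 paths.
Via Ironvale: 70% × 29% = 20.3%.
Via Everline: 10% × 8% = 0.8%.
Via Ironvale → Everline: 70% × 66% × 8% = 3.696%.
Total: 20.3% + 0.8% + 3.696% = 24.796%.
Rounded: 24.80%.

24.80%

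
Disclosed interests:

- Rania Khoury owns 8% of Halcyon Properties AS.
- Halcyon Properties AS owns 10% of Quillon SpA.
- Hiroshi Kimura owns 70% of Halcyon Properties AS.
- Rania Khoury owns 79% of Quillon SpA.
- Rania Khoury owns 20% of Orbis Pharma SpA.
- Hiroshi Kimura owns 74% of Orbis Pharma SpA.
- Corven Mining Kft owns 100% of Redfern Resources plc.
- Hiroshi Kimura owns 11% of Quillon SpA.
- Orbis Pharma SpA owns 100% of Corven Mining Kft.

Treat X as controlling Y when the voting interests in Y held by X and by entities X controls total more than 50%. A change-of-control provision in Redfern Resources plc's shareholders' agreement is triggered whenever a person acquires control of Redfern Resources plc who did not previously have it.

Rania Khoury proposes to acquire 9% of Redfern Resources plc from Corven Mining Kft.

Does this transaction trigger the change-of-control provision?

The purchase adds only to Rania's holdings (Corven's stake shrinks), so Rania is the only person who could newly come to control Redfern.
Rania holds 79% of Quillon, so Rania controls Quillon.
Neither Rania nor any entity Rania controls holds any voting interest in Redfern.
So before the transaction, Rania does not control Redfern.
After the purchase, Rania holds 9% of Redfern directly, and Corven's stake falls to 91%.
After the transaction, Rania's side holds 9% of Redfern, not > 50%, so Rania still does not control Redfern.
No new person acquires control, so the clause is not triggered.

No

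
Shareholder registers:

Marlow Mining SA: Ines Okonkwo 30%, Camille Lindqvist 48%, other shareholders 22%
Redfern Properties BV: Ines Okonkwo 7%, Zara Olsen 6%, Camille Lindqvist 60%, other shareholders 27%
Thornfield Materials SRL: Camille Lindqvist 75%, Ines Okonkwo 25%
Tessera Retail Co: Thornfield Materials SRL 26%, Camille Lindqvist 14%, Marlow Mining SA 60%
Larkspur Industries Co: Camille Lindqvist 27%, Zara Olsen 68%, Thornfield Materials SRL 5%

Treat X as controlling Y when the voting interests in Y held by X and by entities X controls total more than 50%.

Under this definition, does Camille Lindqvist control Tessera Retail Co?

No

Camille holds 60% of Redfern, so Camille controls Redfern.
Camille holds 75% of Thornfield, so Camille controls Thornfield.
In Tessera, Camille's side holds only 26% + 14% = 40%, not > 50%.
So Camille does not control Tessera.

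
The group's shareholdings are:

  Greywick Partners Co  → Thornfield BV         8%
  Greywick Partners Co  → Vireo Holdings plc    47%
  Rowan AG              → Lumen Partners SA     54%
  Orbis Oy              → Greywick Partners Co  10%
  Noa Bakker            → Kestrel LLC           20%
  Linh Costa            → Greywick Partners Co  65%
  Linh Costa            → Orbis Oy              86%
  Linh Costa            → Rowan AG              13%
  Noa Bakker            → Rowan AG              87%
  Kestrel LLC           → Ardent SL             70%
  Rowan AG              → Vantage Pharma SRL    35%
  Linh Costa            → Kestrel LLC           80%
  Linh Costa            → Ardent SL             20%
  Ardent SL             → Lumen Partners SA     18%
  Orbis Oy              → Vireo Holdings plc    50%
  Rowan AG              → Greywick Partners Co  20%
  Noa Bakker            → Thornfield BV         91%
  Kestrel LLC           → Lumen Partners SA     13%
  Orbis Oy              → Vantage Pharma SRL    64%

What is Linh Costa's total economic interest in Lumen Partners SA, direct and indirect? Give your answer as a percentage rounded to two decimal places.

Linh reaches Lumen along 4 paths.
Via Rowan: 13% × 54% = 7.02%.
Via Kestrel → Ardent: 80% × 70% × 18% = 10.08%.
Via Ardent: 20% × 18% = 3.6%.
Via Kestrel: 80% × 13% = 10.4%.
Total: 7.02% + 10.08% + 3.6% + 10.4% = 31.1%.
Rounded: 31.10%.

31.10%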